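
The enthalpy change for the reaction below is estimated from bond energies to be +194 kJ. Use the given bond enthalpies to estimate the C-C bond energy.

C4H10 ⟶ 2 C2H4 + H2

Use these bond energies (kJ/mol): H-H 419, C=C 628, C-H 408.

Let D be the C-C bond energy.
Σ(broken) = 3×D + 10×408 = 4080 + 3D
Σ(formed) = 8×408 + 2×628 + 1×419 = 4939
ΔH = Σ(broken) − Σ(formed) = (4080 + 3D) − (4939) = −859 + 3D
Setting this equal to +194 kJ gives 3D = 1053, so D = 351 kJ/mol.

D(C-C) ≈ 351 kJ/mol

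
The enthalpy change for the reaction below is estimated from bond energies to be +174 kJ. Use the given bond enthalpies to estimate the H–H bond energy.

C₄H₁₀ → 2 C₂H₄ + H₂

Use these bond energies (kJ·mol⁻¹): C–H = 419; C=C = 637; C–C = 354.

D(H–H) ≈ 452 kJ/mol

Let D be the H–H bond energy.
Σ(broken) = 3×354 + 10×419 = 5252
Σ(formed) = 8×419 + 2×637 + 1×D = 4626 + D
ΔH = Σ(broken) − Σ(formed) = (5252) − (4626 + D) = +626 − D
Setting this equal to +174 kJ gives D = 452 kJ/mol.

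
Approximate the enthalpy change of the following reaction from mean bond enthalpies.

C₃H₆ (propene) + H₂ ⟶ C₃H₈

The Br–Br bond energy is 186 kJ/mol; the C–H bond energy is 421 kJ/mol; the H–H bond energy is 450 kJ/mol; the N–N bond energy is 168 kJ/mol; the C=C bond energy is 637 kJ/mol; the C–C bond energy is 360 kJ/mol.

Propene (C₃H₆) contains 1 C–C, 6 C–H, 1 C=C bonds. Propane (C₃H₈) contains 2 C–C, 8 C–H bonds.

Bonds broken (reactants):
  C–C: 1 × 360 = 360
  C–H: 6 × 421 = 2526
  C=C: 1 × 637 = 637
  H–H: 1 × 450 = 450
  Σ(broken) = 3973 kJ
Bonds formed (products):
  C–C: 2 × 360 = 720
  C–H: 8 × 421 = 3368
  Σ(formed) = 4088 kJ
ΔH = Σ(broken) − Σ(formed) = 3973 − 4088 = −115 kJ

ΔH ≈ −115 kJ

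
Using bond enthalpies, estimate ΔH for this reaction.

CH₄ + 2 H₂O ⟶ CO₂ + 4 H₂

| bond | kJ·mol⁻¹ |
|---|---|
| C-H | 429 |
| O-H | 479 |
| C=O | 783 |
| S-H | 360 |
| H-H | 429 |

Bonds broken (reactants):
  C-H: 4 × 429 = 1716
  O-H: 4 × 479 = 1916
  Σ(broken) = 3632 kJ
Bonds formed (products):
  C=O: 2 × 783 = 1566
  H-H: 4 × 429 = 1716
  Σ(formed) = 3282 kJ
ΔH = Σ(broken) − Σ(formed) = 3632 − 3282 = +350 kJ

ΔH ≈ +350 kJ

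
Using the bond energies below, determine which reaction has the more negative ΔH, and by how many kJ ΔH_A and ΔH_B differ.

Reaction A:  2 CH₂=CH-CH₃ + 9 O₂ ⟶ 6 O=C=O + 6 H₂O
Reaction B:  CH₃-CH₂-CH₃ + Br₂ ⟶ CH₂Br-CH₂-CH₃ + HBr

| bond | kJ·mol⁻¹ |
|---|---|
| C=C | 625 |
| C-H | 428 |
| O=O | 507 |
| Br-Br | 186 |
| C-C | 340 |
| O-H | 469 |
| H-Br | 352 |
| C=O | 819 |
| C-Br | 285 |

Reaction A:
  Bonds broken (reactants):
    C-C: 2 × 340 = 680
    C-H: 12 × 428 = 5136
    C=C: 2 × 625 = 1250
    O=O: 9 × 507 = 4563
    Σ(broken) = 11629 kJ
  Bonds formed (products):
    C=O: 12 × 819 = 9828
    O-H: 12 × 469 = 5628
    Σ(formed) = 15456 kJ
  ΔH_A = 11629 − 15456 = −3827 kJ
Reaction B:
  Bonds broken (reactants):
    Br-Br: 1 × 186 = 186
    C-C: 2 × 340 = 680
    C-H: 8 × 428 = 3424
    Σ(broken) = 4290 kJ
  Bonds formed (products):
    C-Br: 1 × 285 = 285
    C-C: 2 × 340 = 680
    C-H: 7 × 428 = 2996
    H-Br: 1 × 352 = 352
    Σ(formed) = 4313 kJ
  ΔH_B = 4290 − 4313 = −23 kJ
ΔH_A − ΔH_B = −3804 kJ, so reaction A has the more negative ΔH; |ΔH_A − ΔH_B| = 3804 kJ.

Reaction A, by 3804 kJ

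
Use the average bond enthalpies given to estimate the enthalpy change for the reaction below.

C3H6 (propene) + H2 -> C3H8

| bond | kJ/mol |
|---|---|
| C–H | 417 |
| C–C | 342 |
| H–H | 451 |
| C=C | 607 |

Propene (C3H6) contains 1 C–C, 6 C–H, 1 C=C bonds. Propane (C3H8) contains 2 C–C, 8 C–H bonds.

Bonds broken (reactants):
  C–C: 1 × 342 = 342
  C–H: 6 × 417 = 2502
  C=C: 1 × 607 = 607
  H–H: 1 × 451 = 451
  Σ(broken) = 3902 kJ
Bonds formed (products):
  C–C: 2 × 342 = 684
  C–H: 8 × 417 = 3336
  Σ(formed) = 4020 kJ
ΔH = Σ(broken) − Σ(formed) = 3902 − 4020 = −118 kJ

ΔH ≈ −118 kJ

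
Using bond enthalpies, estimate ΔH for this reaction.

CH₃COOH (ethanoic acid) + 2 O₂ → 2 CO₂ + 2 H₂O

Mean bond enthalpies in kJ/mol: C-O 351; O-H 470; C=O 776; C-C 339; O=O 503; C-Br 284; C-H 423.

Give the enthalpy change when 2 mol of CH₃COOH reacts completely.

Bonds broken (reactants):
  C-C: 1 × 339 = 339
  C-H: 3 × 423 = 1269
  C-O: 1 × 351 = 351
  C=O: 1 × 776 = 776
  O-H: 1 × 470 = 470
  O=O: 2 × 503 = 1006
  Σ(broken) = 4211 kJ
Bonds formed (products):
  C=O: 4 × 776 = 3104
  O-H: 4 × 470 = 1880
  Σ(formed) = 4984 kJ
ΔH = Σ(broken) − Σ(formed) = 4211 − 4984 = −773 kJ
For 2× the reaction as written: 2 × (−773) = −1546 kJ

ΔH = −1546 kJ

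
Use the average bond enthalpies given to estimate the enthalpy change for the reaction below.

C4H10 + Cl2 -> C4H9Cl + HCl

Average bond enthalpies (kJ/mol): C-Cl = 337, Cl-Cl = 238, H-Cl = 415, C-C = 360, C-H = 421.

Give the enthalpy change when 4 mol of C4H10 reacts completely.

Bonds broken (reactants):
  C-C: 3 × 360 = 1080
  C-H: 10 × 421 = 4210
  Cl-Cl: 1 × 238 = 238
  Σ(broken) = 5528 kJ
Bonds formed (products):
  C-C: 3 × 360 = 1080
  C-Cl: 1 × 337 = 337
  C-H: 9 × 421 = 3789
  H-Cl: 1 × 415 = 415
  Σ(formed) = 5621 kJ
ΔH = Σ(broken) − Σ(formed) = 5528 − 5621 = −93 kJ
For 4× the reaction as written: 4 × (−93) = −372 kJ

ΔH = −372 kJ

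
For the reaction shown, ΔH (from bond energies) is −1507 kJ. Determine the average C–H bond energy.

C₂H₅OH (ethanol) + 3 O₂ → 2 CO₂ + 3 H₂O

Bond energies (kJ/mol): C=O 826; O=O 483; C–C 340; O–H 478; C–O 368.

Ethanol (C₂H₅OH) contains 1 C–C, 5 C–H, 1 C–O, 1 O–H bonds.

Let D be the C–H bond energy.
Σ(broken) = 1×340 + 5×D + 1×368 + 1×478 + 3×483 = 2635 + 5D
Σ(formed) = 4×826 + 6×478 = 6172
ΔH = Σ(broken) − Σ(formed) = (2635 + 5D) − (6172) = −3537 + 5D
Setting this equal to −1507 kJ gives 5D = 2030, so D = 406 kJ/mol.

D(C–H) ≈ 406 kJ/mol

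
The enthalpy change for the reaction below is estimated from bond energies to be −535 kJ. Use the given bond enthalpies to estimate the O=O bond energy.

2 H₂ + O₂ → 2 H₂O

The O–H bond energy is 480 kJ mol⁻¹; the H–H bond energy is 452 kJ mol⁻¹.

D(O=O) ≈ 481 kJ/mol

Let D be the O=O bond energy.
Σ(broken) = 2×452 + 1×D = 904 + D
Σ(formed) = 4×480 = 1920
ΔH = Σ(broken) − Σ(formed) = (904 + D) − (1920) = −1016 + D
Setting this equal to −535 kJ gives D = 481 kJ/mol.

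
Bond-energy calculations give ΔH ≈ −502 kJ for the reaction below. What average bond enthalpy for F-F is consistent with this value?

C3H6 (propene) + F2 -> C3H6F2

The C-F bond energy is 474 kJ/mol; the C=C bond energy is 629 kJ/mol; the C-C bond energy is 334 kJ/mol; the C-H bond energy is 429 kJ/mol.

Let D be the F-F bond energy.
Σ(broken) = 1×334 + 6×429 + 1×629 + 1×D = 3537 + D
Σ(formed) = 2×334 + 2×474 + 6×429 = 4190
ΔH = Σ(broken) − Σ(formed) = (3537 + D) − (4190) = −653 + D
Setting this equal to −502 kJ gives D = 151 kJ/mol.

D(F-F) ≈ 151 kJ/mol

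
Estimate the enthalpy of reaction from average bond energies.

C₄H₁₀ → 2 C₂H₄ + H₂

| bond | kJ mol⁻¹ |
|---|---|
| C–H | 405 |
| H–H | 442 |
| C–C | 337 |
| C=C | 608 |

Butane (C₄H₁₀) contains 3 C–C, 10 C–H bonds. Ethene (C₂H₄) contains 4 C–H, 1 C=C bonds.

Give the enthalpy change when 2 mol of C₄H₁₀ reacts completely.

ΔH = +326 kJ

Bonds broken (reactants):
  C–C: 3 × 337 = 1011
  C–H: 10 × 405 = 4050
  Σ(broken) = 5061 kJ
Bonds formed (products):
  C–H: 8 × 405 = 3240
  C=C: 2 × 608 = 1216
  H–H: 1 × 442 = 442
  Σ(formed) = 4898 kJ
ΔH = Σ(broken) − Σ(formed) = 5061 − 4898 = +163 kJ
For 2× the reaction as written: 2 × (+163) = +326 kJ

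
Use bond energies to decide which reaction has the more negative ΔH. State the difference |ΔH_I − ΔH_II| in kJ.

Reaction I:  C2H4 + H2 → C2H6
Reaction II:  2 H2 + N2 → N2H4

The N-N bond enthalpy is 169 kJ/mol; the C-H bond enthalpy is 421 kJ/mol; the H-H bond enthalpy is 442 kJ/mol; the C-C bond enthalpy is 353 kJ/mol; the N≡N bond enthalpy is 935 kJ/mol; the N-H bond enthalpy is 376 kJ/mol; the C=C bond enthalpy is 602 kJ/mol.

Reaction I, by 297 kJ

Reaction I:
  Bonds broken (reactants):
    C-H: 4 × 421 = 1684
    C=C: 1 × 602 = 602
    H-H: 1 × 442 = 442
    Σ(broken) = 2728 kJ
  Bonds formed (products):
    C-C: 1 × 353 = 353
    C-H: 6 × 421 = 2526
    Σ(formed) = 2879 kJ
  ΔH_I = 2728 − 2879 = −151 kJ
Reaction II:
  Bonds broken (reactants):
    H-H: 2 × 442 = 884
    N≡N: 1 × 935 = 935
    Σ(broken) = 1819 kJ
  Bonds formed (products):
    N-H: 4 × 376 = 1504
    N-N: 1 × 169 = 169
    Σ(formed) = 1673 kJ
  ΔH_II = 1819 − 1673 = +146 kJ
ΔH_I − ΔH_II = −297 kJ, so reaction I has the more negative ΔH; |ΔH_I − ΔH_II| = 297 kJ.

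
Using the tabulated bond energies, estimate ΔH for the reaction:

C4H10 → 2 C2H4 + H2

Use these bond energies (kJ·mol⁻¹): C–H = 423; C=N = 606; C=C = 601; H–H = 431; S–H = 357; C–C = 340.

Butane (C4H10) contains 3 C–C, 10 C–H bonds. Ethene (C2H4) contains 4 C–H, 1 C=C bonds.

Bonds broken (reactants):
  C–C: 3 × 340 = 1020
  C–H: 10 × 423 = 4230
  Σ(broken) = 5250 kJ
Bonds formed (products):
  C–H: 8 × 423 = 3384
  C=C: 2 × 601 = 1202
  H–H: 1 × 431 = 431
  Σ(formed) = 5017 kJ
ΔH = Σ(broken) − Σ(formed) = 5250 − 5017 = +233 kJ

ΔH ≈ +233 kJ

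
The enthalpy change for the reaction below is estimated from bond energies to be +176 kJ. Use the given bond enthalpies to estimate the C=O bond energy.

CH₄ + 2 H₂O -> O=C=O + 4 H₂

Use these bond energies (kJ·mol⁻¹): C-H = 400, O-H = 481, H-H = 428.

D(C=O) ≈ 818 kJ/mol

Let D be the C=O bond energy.
Σ(broken) = 4×400 + 4×481 = 3524
Σ(formed) = 2×D + 4×428 = 1712 + 2D
ΔH = Σ(broken) − Σ(formed) = (3524) − (1712 + 2D) = +1812 − 2D
Setting this equal to +176 kJ gives 2D = 1636, so D = 818 kJ/mol.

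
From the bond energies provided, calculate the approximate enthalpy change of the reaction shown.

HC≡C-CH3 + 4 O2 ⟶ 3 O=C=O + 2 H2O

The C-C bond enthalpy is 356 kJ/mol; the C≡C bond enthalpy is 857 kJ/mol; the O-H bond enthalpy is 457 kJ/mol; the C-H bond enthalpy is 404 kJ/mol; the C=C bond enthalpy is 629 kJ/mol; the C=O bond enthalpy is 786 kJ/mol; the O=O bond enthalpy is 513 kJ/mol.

Bonds broken (reactants):
  C≡C: 1 × 857 = 857
  C-C: 1 × 356 = 356
  C-H: 4 × 404 = 1616
  O=O: 4 × 513 = 2052
  Σ(broken) = 4881 kJ
Bonds formed (products):
  C=O: 6 × 786 = 4716
  O-H: 4 × 457 = 1828
  Σ(formed) = 6544 kJ
ΔH = Σ(broken) − Σ(formed) = 4881 − 6544 = −1663 kJ

ΔH ≈ −1663 kJ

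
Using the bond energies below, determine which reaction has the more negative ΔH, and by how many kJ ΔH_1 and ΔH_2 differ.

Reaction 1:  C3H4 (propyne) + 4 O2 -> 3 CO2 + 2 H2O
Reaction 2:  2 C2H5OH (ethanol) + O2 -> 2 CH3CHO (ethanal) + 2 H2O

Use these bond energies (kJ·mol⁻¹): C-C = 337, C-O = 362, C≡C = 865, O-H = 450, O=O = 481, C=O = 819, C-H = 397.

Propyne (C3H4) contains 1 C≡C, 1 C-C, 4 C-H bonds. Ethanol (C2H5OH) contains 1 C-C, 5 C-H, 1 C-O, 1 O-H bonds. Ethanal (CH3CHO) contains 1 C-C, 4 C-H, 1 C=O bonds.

Reaction 1:
  Bonds broken (reactants):
    C≡C: 1 × 865 = 865
    C-C: 1 × 337 = 337
    C-H: 4 × 397 = 1588
    O=O: 4 × 481 = 1924
    Σ(broken) = 4714 kJ
  Bonds formed (products):
    C=O: 6 × 819 = 4914
    O-H: 4 × 450 = 1800
    Σ(formed) = 6714 kJ
  ΔH_1 = 4714 − 6714 = −2000 kJ
Reaction 2:
  Bonds broken (reactants):
    C-C: 2 × 337 = 674
    C-H: 10 × 397 = 3970
    C-O: 2 × 362 = 724
    O-H: 2 × 450 = 900
    O=O: 1 × 481 = 481
    Σ(broken) = 6749 kJ
  Bonds formed (products):
    C-C: 2 × 337 = 674
    C-H: 8 × 397 = 3176
    C=O: 2 × 819 = 1638
    O-H: 4 × 450 = 1800
    Σ(formed) = 7288 kJ
  ΔH_2 = 6749 − 7288 = −539 kJ
ΔH_1 − ΔH_2 = −1461 kJ, so reaction 1 has the more negative ΔH; |ΔH_1 − ΔH_2| = 1461 kJ.

Reaction 1, by 1461 kJ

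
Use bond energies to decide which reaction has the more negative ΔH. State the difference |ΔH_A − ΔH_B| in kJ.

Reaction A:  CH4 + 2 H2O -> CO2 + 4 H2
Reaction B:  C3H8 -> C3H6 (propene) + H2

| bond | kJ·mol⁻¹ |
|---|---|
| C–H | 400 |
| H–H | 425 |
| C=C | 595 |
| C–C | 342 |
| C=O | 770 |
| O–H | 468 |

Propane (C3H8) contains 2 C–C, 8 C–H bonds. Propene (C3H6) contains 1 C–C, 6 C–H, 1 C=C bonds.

Reaction B, by 110 kJ

Reaction A:
  Bonds broken (reactants):
    C–H: 4 × 400 = 1600
    O–H: 4 × 468 = 1872
    Σ(broken) = 3472 kJ
  Bonds formed (products):
    C=O: 2 × 770 = 1540
    H–H: 4 × 425 = 1700
    Σ(formed) = 3240 kJ
  ΔH_A = 3472 − 3240 = +232 kJ
Reaction B:
  Bonds broken (reactants):
    C–C: 2 × 342 = 684
    C–H: 8 × 400 = 3200
    Σ(broken) = 3884 kJ
  Bonds formed (products):
    C–C: 1 × 342 = 342
    C–H: 6 × 400 = 2400
    C=C: 1 × 595 = 595
    H–H: 1 × 425 = 425
    Σ(formed) = 3762 kJ
  ΔH_B = 3884 − 3762 = +122 kJ
ΔH_A − ΔH_B = +110 kJ, so reaction B has the more negative ΔH; |ΔH_A − ΔH_B| = 110 kJ.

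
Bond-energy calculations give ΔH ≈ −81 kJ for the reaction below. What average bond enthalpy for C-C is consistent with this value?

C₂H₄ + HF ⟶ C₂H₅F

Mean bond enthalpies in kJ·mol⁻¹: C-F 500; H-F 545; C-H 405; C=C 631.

D(C-C) ≈ 352 kJ/mol

Let D be the C-C bond energy.
Σ(broken) = 4×405 + 1×631 + 1×545 = 2796
Σ(formed) = 1×D + 1×500 + 5×405 = 2525 + D
ΔH = Σ(broken) − Σ(formed) = (2796) − (2525 + D) = +271 − D
Setting this equal to −81 kJ gives D = 352 kJ/mol.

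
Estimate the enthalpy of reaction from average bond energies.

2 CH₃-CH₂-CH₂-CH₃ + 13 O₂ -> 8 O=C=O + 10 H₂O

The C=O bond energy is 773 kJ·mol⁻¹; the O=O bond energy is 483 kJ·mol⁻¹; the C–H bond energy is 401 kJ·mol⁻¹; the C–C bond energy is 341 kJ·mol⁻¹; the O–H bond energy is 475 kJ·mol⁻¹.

Bonds broken (reactants):
  C–C: 6 × 341 = 2046
  C–H: 20 × 401 = 8020
  O=O: 13 × 483 = 6279
  Σ(broken) = 16345 kJ
Bonds formed (products):
  C=O: 16 × 773 = 12368
  O–H: 20 × 475 = 9500
  Σ(formed) = 21868 kJ
ΔH = Σ(broken) − Σ(formed) = 16345 − 21868 = −5523 kJ

ΔH ≈ −5523 kJ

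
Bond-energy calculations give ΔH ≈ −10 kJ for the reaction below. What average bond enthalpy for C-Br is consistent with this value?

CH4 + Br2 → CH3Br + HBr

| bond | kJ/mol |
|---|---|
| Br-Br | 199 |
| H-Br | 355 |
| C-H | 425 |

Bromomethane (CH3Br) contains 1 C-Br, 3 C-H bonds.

D(C-Br) ≈ 279 kJ/mol

Let D be the C-Br bond energy.
Σ(broken) = 1×199 + 4×425 = 1899
Σ(formed) = 1×D + 3×425 + 1×355 = 1630 + D
ΔH = Σ(broken) − Σ(formed) = (1899) − (1630 + D) = +269 − D
Setting this equal to −10 kJ gives D = 279 kJ/mol.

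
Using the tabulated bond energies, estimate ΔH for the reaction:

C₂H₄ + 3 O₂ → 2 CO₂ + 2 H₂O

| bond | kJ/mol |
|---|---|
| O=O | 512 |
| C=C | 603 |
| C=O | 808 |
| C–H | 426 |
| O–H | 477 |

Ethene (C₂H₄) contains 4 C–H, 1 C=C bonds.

ΔH ≈ −1297 kJ

Bonds broken (reactants):
  C–H: 4 × 426 = 1704
  C=C: 1 × 603 = 603
  O=O: 3 × 512 = 1536
  Σ(broken) = 3843 kJ
Bonds formed (products):
  C=O: 4 × 808 = 3232
  O–H: 4 × 477 = 1908
  Σ(formed) = 5140 kJ
ΔH = Σ(broken) − Σ(formed) = 3843 − 5140 = −1297 kJ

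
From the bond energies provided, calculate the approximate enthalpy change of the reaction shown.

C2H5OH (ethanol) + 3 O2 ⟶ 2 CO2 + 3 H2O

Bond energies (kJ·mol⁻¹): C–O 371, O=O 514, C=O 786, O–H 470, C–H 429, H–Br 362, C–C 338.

Bonds broken (reactants):
  C–C: 1 × 338 = 338
  C–H: 5 × 429 = 2145
  C–O: 1 × 371 = 371
  O–H: 1 × 470 = 470
  O=O: 3 × 514 = 1542
  Σ(broken) = 4866 kJ
Bonds formed (products):
  C=O: 4 × 786 = 3144
  O–H: 6 × 470 = 2820
  Σ(formed) = 5964 kJ
ΔH = Σ(broken) − Σ(formed) = 4866 − 5964 = −1098 kJ

ΔH ≈ −1098 kJ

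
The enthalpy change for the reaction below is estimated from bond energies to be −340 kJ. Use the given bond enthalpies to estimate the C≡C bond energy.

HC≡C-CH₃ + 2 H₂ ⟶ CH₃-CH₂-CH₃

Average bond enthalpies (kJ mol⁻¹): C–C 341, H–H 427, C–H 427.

D(C≡C) ≈ 855 kJ/mol

Let D be the C≡C bond energy.
Σ(broken) = 1×D + 1×341 + 4×427 + 2×427 = 2903 + D
Σ(formed) = 2×341 + 8×427 = 4098
ΔH = Σ(broken) − Σ(formed) = (2903 + D) − (4098) = −1195 + D
Setting this equal to −340 kJ gives D = 855 kJ/mol.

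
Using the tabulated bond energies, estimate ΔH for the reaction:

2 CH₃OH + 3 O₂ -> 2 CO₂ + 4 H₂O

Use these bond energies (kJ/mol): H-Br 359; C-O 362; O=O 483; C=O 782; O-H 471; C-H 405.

Bonds broken (reactants):
  C-H: 6 × 405 = 2430
  C-O: 2 × 362 = 724
  O-H: 2 × 471 = 942
  O=O: 3 × 483 = 1449
  Σ(broken) = 5545 kJ
Bonds formed (products):
  C=O: 4 × 782 = 3128
  O-H: 8 × 471 = 3768
  Σ(formed) = 6896 kJ
ΔH = Σ(broken) − Σ(formed) = 5545 − 6896 = −1351 kJ

ΔH ≈ −1351 kJ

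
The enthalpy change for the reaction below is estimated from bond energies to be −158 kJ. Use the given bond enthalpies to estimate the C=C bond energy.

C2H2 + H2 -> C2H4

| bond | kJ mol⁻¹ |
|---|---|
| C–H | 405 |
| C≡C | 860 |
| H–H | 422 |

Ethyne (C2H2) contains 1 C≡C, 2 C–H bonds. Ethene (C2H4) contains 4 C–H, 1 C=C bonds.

Let D be the C=C bond energy.
Σ(broken) = 1×860 + 2×405 + 1×422 = 2092
Σ(formed) = 4×405 + 1×D = 1620 + D
ΔH = Σ(broken) − Σ(formed) = (2092) − (1620 + D) = +472 − D
Setting this equal to −158 kJ gives D = 630 kJ/mol.

D(C=C) ≈ 630 kJ/mol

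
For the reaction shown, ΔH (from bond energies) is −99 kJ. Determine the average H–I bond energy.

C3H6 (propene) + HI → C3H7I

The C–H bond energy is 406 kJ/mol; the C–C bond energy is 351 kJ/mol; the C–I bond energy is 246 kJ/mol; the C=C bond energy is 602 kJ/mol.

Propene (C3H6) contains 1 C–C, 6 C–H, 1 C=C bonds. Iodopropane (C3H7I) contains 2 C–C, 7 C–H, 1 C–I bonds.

Let D be the H–I bond energy.
Σ(broken) = 1×351 + 6×406 + 1×602 + 1×D = 3389 + D
Σ(formed) = 2×351 + 7×406 + 1×246 = 3790
ΔH = Σ(broken) − Σ(formed) = (3389 + D) − (3790) = −401 + D
Setting this equal to −99 kJ gives D = 302 kJ/mol.

D(H–I) ≈ 302 kJ/mol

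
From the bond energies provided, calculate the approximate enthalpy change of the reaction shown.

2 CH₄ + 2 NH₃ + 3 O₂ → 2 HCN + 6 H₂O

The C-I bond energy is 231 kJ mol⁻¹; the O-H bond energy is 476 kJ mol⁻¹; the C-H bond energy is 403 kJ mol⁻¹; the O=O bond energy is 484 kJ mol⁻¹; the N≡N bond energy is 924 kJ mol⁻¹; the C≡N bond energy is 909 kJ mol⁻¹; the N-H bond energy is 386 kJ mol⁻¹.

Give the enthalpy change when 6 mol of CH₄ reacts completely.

Bonds broken (reactants):
  C-H: 8 × 403 = 3224
  N-H: 6 × 386 = 2316
  O=O: 3 × 484 = 1452
  Σ(broken) = 6992 kJ
Bonds formed (products):
  C≡N: 2 × 909 = 1818
  C-H: 2 × 403 = 806
  O-H: 12 × 476 = 5712
  Σ(formed) = 8336 kJ
ΔH = Σ(broken) − Σ(formed) = 6992 − 8336 = −1344 kJ
For 3× the reaction as written: 3 × (−1344) = −4032 kJ

ΔH = −4032 kJ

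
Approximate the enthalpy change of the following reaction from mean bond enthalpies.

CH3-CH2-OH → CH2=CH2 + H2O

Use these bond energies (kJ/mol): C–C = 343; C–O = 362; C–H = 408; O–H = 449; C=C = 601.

Bonds broken (reactants):
  C–C: 1 × 343 = 343
  C–H: 5 × 408 = 2040
  C–O: 1 × 362 = 362
  O–H: 1 × 449 = 449
  Σ(broken) = 3194 kJ
Bonds formed (products):
  C–H: 4 × 408 = 1632
  C=C: 1 × 601 = 601
  O–H: 2 × 449 = 898
  Σ(formed) = 3131 kJ
ΔH = Σ(broken) − Σ(formed) = 3194 − 3131 = +63 kJ

ΔH ≈ +63 kJ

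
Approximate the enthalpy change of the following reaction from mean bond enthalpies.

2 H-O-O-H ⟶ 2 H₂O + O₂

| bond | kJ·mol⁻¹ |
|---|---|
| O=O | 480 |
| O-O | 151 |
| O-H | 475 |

ΔH ≈ −178 kJ

Bonds broken (reactants):
  O-H: 4 × 475 = 1900
  O-O: 2 × 151 = 302
  Σ(broken) = 2202 kJ
Bonds formed (products):
  O-H: 4 × 475 = 1900
  O=O: 1 × 480 = 480
  Σ(formed) = 2380 kJ
ΔH = Σ(broken) − Σ(formed) = 2202 − 2380 = −178 kJ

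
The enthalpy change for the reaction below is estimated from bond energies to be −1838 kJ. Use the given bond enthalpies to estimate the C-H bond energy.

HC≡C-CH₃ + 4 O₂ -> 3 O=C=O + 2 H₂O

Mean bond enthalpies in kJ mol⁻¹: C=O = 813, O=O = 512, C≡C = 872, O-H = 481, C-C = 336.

Let D be the C-H bond energy.
Σ(broken) = 1×872 + 1×336 + 4×D + 4×512 = 3256 + 4D
Σ(formed) = 6×813 + 4×481 = 6802
ΔH = Σ(broken) − Σ(formed) = (3256 + 4D) − (6802) = −3546 + 4D
Setting this equal to −1838 kJ gives 4D = 1708, so D = 427 kJ/mol.

D(C-H) ≈ 427 kJ/mol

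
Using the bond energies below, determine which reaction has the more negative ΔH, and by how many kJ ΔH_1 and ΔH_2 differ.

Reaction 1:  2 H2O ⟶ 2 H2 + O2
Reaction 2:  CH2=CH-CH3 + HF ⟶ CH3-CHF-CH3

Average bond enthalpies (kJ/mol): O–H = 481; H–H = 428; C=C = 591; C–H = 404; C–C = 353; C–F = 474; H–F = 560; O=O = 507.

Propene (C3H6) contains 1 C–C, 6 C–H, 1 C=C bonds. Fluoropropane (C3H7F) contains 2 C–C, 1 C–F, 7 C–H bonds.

Reaction 1:
  Bonds broken (reactants):
    O–H: 4 × 481 = 1924
    Σ(broken) = 1924 kJ
  Bonds formed (products):
    H–H: 2 × 428 = 856
    O=O: 1 × 507 = 507
    Σ(formed) = 1363 kJ
  ΔH_1 = 1924 − 1363 = +561 kJ
Reaction 2:
  Bonds broken (reactants):
    C–C: 1 × 353 = 353
    C–H: 6 × 404 = 2424
    C=C: 1 × 591 = 591
    H–F: 1 × 560 = 560
    Σ(broken) = 3928 kJ
  Bonds formed (products):
    C–C: 2 × 353 = 706
    C–F: 1 × 474 = 474
    C–H: 7 × 404 = 2828
    Σ(formed) = 4008 kJ
  ΔH_2 = 3928 − 4008 = −80 kJ
ΔH_1 − ΔH_2 = +641 kJ, so reaction 2 has the more negative ΔH; |ΔH_1 − ΔH_2| = 641 kJ.

Reaction 2, by 641 kJ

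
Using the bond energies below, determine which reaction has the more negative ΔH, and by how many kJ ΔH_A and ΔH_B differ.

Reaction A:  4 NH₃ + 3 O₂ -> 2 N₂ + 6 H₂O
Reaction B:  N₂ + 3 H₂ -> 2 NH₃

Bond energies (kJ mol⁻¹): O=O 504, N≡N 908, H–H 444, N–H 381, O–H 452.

Reaction A:
  Bonds broken (reactants):
    N–H: 12 × 381 = 4572
    O=O: 3 × 504 = 1512
    Σ(broken) = 6084 kJ
  Bonds formed (products):
    N≡N: 2 × 908 = 1816
    O–H: 12 × 452 = 5424
    Σ(formed) = 7240 kJ
  ΔH_A = 6084 − 7240 = −1156 kJ
Reaction B:
  Bonds broken (reactants):
    H–H: 3 × 444 = 1332
    N≡N: 1 × 908 = 908
    Σ(broken) = 2240 kJ
  Bonds formed (products):
    N–H: 6 × 381 = 2286
    Σ(formed) = 2286 kJ
  ΔH_B = 2240 − 2286 = −46 kJ
ΔH_A − ΔH_B = −1110 kJ, so reaction A has the more negative ΔH; |ΔH_A − ΔH_B| = 1110 kJ.

Reaction A, by 1110 kJ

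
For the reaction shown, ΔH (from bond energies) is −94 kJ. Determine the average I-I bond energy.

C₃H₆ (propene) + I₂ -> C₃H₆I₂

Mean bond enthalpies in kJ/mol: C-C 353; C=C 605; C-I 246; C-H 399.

D(I-I) ≈ 146 kJ/mol

Let D be the I-I bond energy.
Σ(broken) = 1×353 + 6×399 + 1×605 + 1×D = 3352 + D
Σ(formed) = 2×353 + 6×399 + 2×246 = 3592
ΔH = Σ(broken) − Σ(formed) = (3352 + D) − (3592) = −240 + D
Setting this equal to −94 kJ gives D = 146 kJ/mol.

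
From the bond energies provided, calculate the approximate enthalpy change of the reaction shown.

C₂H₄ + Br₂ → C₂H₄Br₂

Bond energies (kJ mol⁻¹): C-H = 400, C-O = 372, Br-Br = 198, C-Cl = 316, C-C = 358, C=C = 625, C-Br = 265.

ΔH ≈ −65 kJ

Bonds broken (reactants):
  Br-Br: 1 × 198 = 198
  C-H: 4 × 400 = 1600
  C=C: 1 × 625 = 625
  Σ(broken) = 2423 kJ
Bonds formed (products):
  C-Br: 2 × 265 = 530
  C-C: 1 × 358 = 358
  C-H: 4 × 400 = 1600
  Σ(formed) = 2488 kJ
ΔH = Σ(broken) − Σ(formed) = 2423 − 2488 = −65 kJ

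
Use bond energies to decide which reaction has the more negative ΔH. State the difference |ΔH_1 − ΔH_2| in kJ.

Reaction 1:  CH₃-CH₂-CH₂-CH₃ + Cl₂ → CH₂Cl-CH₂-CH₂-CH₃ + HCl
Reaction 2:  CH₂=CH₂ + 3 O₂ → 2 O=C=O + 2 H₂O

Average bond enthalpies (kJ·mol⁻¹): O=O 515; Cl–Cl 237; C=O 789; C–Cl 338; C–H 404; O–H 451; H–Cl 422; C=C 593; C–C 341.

Reaction 1:
  Bonds broken (reactants):
    C–C: 3 × 341 = 1023
    C–H: 10 × 404 = 4040
    Cl–Cl: 1 × 237 = 237
    Σ(broken) = 5300 kJ
  Bonds formed (products):
    C–C: 3 × 341 = 1023
    C–Cl: 1 × 338 = 338
    C–H: 9 × 404 = 3636
    H–Cl: 1 × 422 = 422
    Σ(formed) = 5419 kJ
  ΔH_1 = 5300 − 5419 = −119 kJ
Reaction 2:
  Bonds broken (reactants):
    C–H: 4 × 404 = 1616
    C=C: 1 × 593 = 593
    O=O: 3 × 515 = 1545
    Σ(broken) = 3754 kJ
  Bonds formed (products):
    C=O: 4 × 789 = 3156
    O–H: 4 × 451 = 1804
    Σ(formed) = 4960 kJ
  ΔH_2 = 3754 − 4960 = −1206 kJ
ΔH_1 − ΔH_2 = +1087 kJ, so reaction 2 has the more negative ΔH; |ΔH_1 − ΔH_2| = 1087 kJ.

Reaction 2, by 1087 kJ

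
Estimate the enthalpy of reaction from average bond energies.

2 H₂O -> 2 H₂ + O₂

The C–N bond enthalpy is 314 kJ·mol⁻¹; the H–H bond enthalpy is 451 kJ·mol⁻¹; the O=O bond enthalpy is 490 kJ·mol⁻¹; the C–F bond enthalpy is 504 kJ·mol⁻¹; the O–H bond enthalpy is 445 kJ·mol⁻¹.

Bonds broken (reactants):
  O–H: 4 × 445 = 1780
  Σ(broken) = 1780 kJ
Bonds formed (products):
  H–H: 2 × 451 = 902
  O=O: 1 × 490 = 490
  Σ(formed) = 1392 kJ
ΔH = Σ(broken) − Σ(formed) = 1780 − 1392 = +388 kJ

ΔH ≈ +388 kJ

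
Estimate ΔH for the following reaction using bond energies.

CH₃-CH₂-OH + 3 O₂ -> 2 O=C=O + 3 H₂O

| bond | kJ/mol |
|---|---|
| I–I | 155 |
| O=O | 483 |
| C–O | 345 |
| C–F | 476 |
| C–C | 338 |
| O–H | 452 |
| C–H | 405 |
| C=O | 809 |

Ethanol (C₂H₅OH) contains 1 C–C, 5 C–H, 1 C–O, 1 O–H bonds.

ΔH ≈ −1339 kJ

Bonds broken (reactants):
  C–C: 1 × 338 = 338
  C–H: 5 × 405 = 2025
  C–O: 1 × 345 = 345
  O–H: 1 × 452 = 452
  O=O: 3 × 483 = 1449
  Σ(broken) = 4609 kJ
Bonds formed (products):
  C=O: 4 × 809 = 3236
  O–H: 6 × 452 = 2712
  Σ(formed) = 5948 kJ
ΔH = Σ(broken) − Σ(formed) = 4609 − 5948 = −1339 kJ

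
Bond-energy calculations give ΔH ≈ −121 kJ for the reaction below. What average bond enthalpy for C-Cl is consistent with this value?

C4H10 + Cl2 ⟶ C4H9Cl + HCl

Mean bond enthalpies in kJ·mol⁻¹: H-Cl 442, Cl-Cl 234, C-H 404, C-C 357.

D(C-Cl) ≈ 317 kJ/mol

Let D be the C-Cl bond energy.
Σ(broken) = 3×357 + 10×404 + 1×234 = 5345
Σ(formed) = 3×357 + 1×D + 9×404 + 1×442 = 5149 + D
ΔH = Σ(broken) − Σ(formed) = (5345) − (5149 + D) = +196 − D
Setting this equal to −121 kJ gives D = 317 kJ/mol.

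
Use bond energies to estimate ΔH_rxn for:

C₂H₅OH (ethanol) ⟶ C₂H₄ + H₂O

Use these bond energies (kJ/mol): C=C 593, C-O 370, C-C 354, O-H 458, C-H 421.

Bonds broken (reactants):
  C-C: 1 × 354 = 354
  C-H: 5 × 421 = 2105
  C-O: 1 × 370 = 370
  O-H: 1 × 458 = 458
  Σ(broken) = 3287 kJ
Bonds formed (products):
  C-H: 4 × 421 = 1684
  C=C: 1 × 593 = 593
  O-H: 2 × 458 = 916
  Σ(formed) = 3193 kJ
ΔH = Σ(broken) − Σ(formed) = 3287 − 3193 = +94 kJ

ΔH ≈ +94 kJ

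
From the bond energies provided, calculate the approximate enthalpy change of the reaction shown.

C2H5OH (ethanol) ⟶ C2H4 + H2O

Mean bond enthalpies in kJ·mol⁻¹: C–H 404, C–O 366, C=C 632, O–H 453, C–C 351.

Bonds broken (reactants):
  C–C: 1 × 351 = 351
  C–H: 5 × 404 = 2020
  C–O: 1 × 366 = 366
  O–H: 1 × 453 = 453
  Σ(broken) = 3190 kJ
Bonds formed (products):
  C–H: 4 × 404 = 1616
  C=C: 1 × 632 = 632
  O–H: 2 × 453 = 906
  Σ(formed) = 3154 kJ
ΔH = Σ(broken) − Σ(formed) = 3190 − 3154 = +36 kJ

ΔH ≈ +36 kJ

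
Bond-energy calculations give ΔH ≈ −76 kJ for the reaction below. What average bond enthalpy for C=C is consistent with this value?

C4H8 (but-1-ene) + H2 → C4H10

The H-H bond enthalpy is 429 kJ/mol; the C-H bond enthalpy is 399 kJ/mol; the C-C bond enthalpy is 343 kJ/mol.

Let D be the C=C bond energy.
Σ(broken) = 2×343 + 8×399 + 1×D + 1×429 = 4307 + D
Σ(formed) = 3×343 + 10×399 = 5019
ΔH = Σ(broken) − Σ(formed) = (4307 + D) − (5019) = −712 + D
Setting this equal to −76 kJ gives D = 636 kJ/mol.

D(C=C) ≈ 636 kJ/mol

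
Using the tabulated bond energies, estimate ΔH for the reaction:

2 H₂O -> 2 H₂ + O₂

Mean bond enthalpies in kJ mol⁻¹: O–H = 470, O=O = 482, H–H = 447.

ΔH ≈ +504 kJ

Bonds broken (reactants):
  O–H: 4 × 470 = 1880
  Σ(broken) = 1880 kJ
Bonds formed (products):
  H–H: 2 × 447 = 894
  O=O: 1 × 482 = 482
  Σ(formed) = 1376 kJ
ΔH = Σ(broken) − Σ(formed) = 1880 − 1376 = +504 kJ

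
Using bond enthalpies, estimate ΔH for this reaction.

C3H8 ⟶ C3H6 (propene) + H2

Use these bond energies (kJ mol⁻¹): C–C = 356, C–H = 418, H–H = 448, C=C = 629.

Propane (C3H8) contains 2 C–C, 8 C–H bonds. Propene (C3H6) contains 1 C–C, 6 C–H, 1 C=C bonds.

Bonds broken (reactants):
  C–C: 2 × 356 = 712
  C–H: 8 × 418 = 3344
  Σ(broken) = 4056 kJ
Bonds formed (products):
  C–C: 1 × 356 = 356
  C–H: 6 × 418 = 2508
  C=C: 1 × 629 = 629
  H–H: 1 × 448 = 448
  Σ(formed) = 3941 kJ
ΔH = Σ(broken) − Σ(formed) = 4056 − 3941 = +115 kJ

ΔH ≈ +115 kJ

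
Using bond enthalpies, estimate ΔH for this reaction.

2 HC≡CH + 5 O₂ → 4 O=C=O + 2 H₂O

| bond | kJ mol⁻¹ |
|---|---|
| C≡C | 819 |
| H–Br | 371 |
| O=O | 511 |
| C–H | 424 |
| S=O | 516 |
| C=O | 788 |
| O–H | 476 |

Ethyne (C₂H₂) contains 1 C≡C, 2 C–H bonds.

Bonds broken (reactants):
  C≡C: 2 × 819 = 1638
  C–H: 4 × 424 = 1696
  O=O: 5 × 511 = 2555
  Σ(broken) = 5889 kJ
Bonds formed (products):
  C=O: 8 × 788 = 6304
  O–H: 4 × 476 = 1904
  Σ(formed) = 8208 kJ
ΔH = Σ(broken) − Σ(formed) = 5889 − 8208 = −2319 kJ

ΔH ≈ −2319 kJ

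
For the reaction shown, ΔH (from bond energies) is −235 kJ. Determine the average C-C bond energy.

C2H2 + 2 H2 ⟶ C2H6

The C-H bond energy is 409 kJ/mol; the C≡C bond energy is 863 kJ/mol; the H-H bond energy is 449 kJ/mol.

Let D be the C-C bond energy.
Σ(broken) = 1×863 + 2×409 + 2×449 = 2579
Σ(formed) = 1×D + 6×409 = 2454 + D
ΔH = Σ(broken) − Σ(formed) = (2579) − (2454 + D) = +125 − D
Setting this equal to −235 kJ gives D = 360 kJ/mol.

D(C-C) ≈ 360 kJ/mol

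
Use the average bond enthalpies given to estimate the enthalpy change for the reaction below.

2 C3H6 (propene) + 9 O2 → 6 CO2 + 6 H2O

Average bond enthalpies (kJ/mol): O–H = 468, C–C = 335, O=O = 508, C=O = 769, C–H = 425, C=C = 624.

ΔH ≈ −3254 kJ

Bonds broken (reactants):
  C–C: 2 × 335 = 670
  C–H: 12 × 425 = 5100
  C=C: 2 × 624 = 1248
  O=O: 9 × 508 = 4572
  Σ(broken) = 11590 kJ
Bonds formed (products):
  C=O: 12 × 769 = 9228
  O–H: 12 × 468 = 5616
  Σ(formed) = 14844 kJ
ΔH = Σ(broken) − Σ(formed) = 11590 − 14844 = −3254 kJ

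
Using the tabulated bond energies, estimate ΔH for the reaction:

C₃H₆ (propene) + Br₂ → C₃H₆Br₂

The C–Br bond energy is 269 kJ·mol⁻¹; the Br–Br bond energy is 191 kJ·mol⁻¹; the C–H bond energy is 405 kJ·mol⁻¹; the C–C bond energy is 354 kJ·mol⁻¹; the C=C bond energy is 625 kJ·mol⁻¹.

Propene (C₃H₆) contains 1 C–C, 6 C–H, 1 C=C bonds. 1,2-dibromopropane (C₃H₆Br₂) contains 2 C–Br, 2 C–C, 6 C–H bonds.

Bonds broken (reactants):
  Br–Br: 1 × 191 = 191
  C–C: 1 × 354 = 354
  C–H: 6 × 405 = 2430
  C=C: 1 × 625 = 625
  Σ(broken) = 3600 kJ
Bonds formed (products):
  C–Br: 2 × 269 = 538
  C–C: 2 × 354 = 708
  C–H: 6 × 405 = 2430
  Σ(formed) = 3676 kJ
ΔH = Σ(broken) − Σ(formed) = 3600 − 3676 = −76 kJ

ΔH ≈ −76 kJ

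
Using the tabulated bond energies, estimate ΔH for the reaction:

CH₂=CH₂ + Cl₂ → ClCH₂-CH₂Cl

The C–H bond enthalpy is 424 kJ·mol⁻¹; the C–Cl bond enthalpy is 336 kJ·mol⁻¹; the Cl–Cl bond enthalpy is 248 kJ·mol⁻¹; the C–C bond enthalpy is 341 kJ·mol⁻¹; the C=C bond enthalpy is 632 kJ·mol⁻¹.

Bonds broken (reactants):
  C–H: 4 × 424 = 1696
  C=C: 1 × 632 = 632
  Cl–Cl: 1 × 248 = 248
  Σ(broken) = 2576 kJ
Bonds formed (products):
  C–C: 1 × 341 = 341
  C–Cl: 2 × 336 = 672
  C–H: 4 × 424 = 1696
  Σ(formed) = 2709 kJ
ΔH = Σ(broken) − Σ(formed) = 2576 − 2709 = −133 kJ

ΔH ≈ −133 kJ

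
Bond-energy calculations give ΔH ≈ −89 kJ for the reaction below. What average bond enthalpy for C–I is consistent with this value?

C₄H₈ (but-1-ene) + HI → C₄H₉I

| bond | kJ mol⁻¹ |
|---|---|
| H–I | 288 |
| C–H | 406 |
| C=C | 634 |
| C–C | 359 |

Let D be the C–I bond energy.
Σ(broken) = 2×359 + 8×406 + 1×634 + 1×288 = 4888
Σ(formed) = 3×359 + 9×406 + 1×D = 4731 + D
ΔH = Σ(broken) − Σ(formed) = (4888) − (4731 + D) = +157 − D
Setting this equal to −89 kJ gives D = 246 kJ/mol.

D(C–I) ≈ 246 kJ/mol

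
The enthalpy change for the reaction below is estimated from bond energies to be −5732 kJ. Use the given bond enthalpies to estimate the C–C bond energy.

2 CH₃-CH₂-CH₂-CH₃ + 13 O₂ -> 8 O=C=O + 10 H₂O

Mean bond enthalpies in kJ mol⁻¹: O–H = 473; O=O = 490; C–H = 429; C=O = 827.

Let D be the C–C bond energy.
Σ(broken) = 6×D + 20×429 + 13×490 = 14950 + 6D
Σ(formed) = 16×827 + 20×473 = 22692
ΔH = Σ(broken) − Σ(formed) = (14950 + 6D) − (22692) = −7742 + 6D
Setting this equal to −5732 kJ gives 6D = 2010, so D = 335 kJ/mol.

D(C–C) ≈ 335 kJ/mol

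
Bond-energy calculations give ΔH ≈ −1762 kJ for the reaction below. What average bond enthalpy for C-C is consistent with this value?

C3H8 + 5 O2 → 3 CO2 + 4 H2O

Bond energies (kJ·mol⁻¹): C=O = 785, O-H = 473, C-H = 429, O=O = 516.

Let D be the C-C bond energy.
Σ(broken) = 2×D + 8×429 + 5×516 = 6012 + 2D
Σ(formed) = 6×785 + 8×473 = 8494
ΔH = Σ(broken) − Σ(formed) = (6012 + 2D) − (8494) = −2482 + 2D
Setting this equal to −1762 kJ gives 2D = 720, so D = 360 kJ/mol.

D(C-C) ≈ 360 kJ/mol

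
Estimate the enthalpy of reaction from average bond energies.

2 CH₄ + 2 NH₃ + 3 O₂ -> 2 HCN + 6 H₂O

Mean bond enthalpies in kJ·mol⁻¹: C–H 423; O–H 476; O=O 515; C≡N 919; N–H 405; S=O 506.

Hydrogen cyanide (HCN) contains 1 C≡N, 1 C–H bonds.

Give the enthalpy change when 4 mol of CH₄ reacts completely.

ΔH = −2074 kJ

Bonds broken (reactants):
  C–H: 8 × 423 = 3384
  N–H: 6 × 405 = 2430
  O=O: 3 × 515 = 1545
  Σ(broken) = 7359 kJ
Bonds formed (products):
  C≡N: 2 × 919 = 1838
  C–H: 2 × 423 = 846
  O–H: 12 × 476 = 5712
  Σ(formed) = 8396 kJ
ΔH = Σ(broken) − Σ(formed) = 7359 − 8396 = −1037 kJ
For 2× the reaction as written: 2 × (−1037) = −2074 kJ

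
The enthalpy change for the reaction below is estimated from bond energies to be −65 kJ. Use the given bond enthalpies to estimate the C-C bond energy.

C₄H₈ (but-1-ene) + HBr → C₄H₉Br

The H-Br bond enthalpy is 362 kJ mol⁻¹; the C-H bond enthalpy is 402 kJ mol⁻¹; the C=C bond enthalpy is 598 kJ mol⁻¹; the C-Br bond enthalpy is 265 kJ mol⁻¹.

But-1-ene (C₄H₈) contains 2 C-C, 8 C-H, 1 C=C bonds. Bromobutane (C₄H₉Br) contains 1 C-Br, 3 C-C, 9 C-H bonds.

D(C-C) ≈ 358 kJ/mol

Let D be the C-C bond energy.
Σ(broken) = 2×D + 8×402 + 1×598 + 1×362 = 4176 + 2D
Σ(formed) = 1×265 + 3×D + 9×402 = 3883 + 3D
ΔH = Σ(broken) − Σ(formed) = (4176 + 2D) − (3883 + 3D) = +293 − D
Setting this equal to −65 kJ gives D = 358 kJ/mol.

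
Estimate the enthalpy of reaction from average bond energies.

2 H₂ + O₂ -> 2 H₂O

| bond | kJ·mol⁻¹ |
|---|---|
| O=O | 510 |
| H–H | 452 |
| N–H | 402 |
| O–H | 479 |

ΔH ≈ −502 kJ

Bonds broken (reactants):
  H–H: 2 × 452 = 904
  O=O: 1 × 510 = 510
  Σ(broken) = 1414 kJ
Bonds formed (products):
  O–H: 4 × 479 = 1916
  Σ(formed) = 1916 kJ
ΔH = Σ(broken) − Σ(formed) = 1414 − 1916 = −502 kJ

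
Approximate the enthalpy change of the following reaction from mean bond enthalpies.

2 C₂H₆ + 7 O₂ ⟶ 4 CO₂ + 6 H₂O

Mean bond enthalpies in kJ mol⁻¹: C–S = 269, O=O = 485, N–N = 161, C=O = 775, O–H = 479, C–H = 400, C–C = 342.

ΔH ≈ −3069 kJ

Bonds broken (reactants):
  C–C: 2 × 342 = 684
  C–H: 12 × 400 = 4800
  O=O: 7 × 485 = 3395
  Σ(broken) = 8879 kJ
Bonds formed (products):
  C=O: 8 × 775 = 6200
  O–H: 12 × 479 = 5748
  Σ(formed) = 11948 kJ
ΔH = Σ(broken) − Σ(formed) = 8879 − 11948 = −3069 kJ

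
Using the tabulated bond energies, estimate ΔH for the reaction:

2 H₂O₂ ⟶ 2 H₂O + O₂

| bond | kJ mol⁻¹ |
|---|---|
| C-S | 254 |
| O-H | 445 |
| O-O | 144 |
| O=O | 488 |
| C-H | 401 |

ΔH ≈ −200 kJ

Bonds broken (reactants):
  O-H: 4 × 445 = 1780
  O-O: 2 × 144 = 288
  Σ(broken) = 2068 kJ
Bonds formed (products):
  O-H: 4 × 445 = 1780
  O=O: 1 × 488 = 488
  Σ(formed) = 2268 kJ
ΔH = Σ(broken) − Σ(formed) = 2068 − 2268 = −200 kJ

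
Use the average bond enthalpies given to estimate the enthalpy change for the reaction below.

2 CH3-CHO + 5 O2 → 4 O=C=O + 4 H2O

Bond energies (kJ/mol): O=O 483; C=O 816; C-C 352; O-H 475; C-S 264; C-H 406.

ΔH ≈ −2329 kJ

Bonds broken (reactants):
  C-C: 2 × 352 = 704
  C-H: 8 × 406 = 3248
  C=O: 2 × 816 = 1632
  O=O: 5 × 483 = 2415
  Σ(broken) = 7999 kJ
Bonds formed (products):
  C=O: 8 × 816 = 6528
  O-H: 8 × 475 = 3800
  Σ(formed) = 10328 kJ
ΔH = Σ(broken) − Σ(formed) = 7999 − 10328 = −2329 kJ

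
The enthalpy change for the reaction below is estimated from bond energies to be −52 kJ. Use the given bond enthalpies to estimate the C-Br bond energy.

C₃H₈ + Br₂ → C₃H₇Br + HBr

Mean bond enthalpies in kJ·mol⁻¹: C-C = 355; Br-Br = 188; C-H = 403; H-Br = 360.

Let D be the C-Br bond energy.
Σ(broken) = 1×188 + 2×355 + 8×403 = 4122
Σ(formed) = 1×D + 2×355 + 7×403 + 1×360 = 3891 + D
ΔH = Σ(broken) − Σ(formed) = (4122) − (3891 + D) = +231 − D
Setting this equal to −52 kJ gives D = 283 kJ/mol.

D(C-Br) ≈ 283 kJ/mol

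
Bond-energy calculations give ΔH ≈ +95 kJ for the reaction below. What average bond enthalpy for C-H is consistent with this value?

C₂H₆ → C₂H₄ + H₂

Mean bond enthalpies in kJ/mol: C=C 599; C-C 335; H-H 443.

Let D be the C-H bond energy.
Σ(broken) = 1×335 + 6×D = 335 + 6D
Σ(formed) = 4×D + 1×599 + 1×443 = 1042 + 4D
ΔH = Σ(broken) − Σ(formed) = (335 + 6D) − (1042 + 4D) = −707 + 2D
Setting this equal to +95 kJ gives 2D = 802, so D = 401 kJ/mol.

D(C-H) ≈ 401 kJ/mol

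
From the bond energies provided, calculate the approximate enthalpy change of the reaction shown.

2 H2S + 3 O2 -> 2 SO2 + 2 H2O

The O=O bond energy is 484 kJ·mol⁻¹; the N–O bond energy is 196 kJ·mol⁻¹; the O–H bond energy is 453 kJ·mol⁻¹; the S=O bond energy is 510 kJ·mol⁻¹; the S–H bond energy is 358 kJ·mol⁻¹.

ΔH ≈ −968 kJ

Bonds broken (reactants):
  O=O: 3 × 484 = 1452
  S–H: 4 × 358 = 1432
  Σ(broken) = 2884 kJ
Bonds formed (products):
  O–H: 4 × 453 = 1812
  S=O: 4 × 510 = 2040
  Σ(formed) = 3852 kJ
ΔH = Σ(broken) − Σ(formed) = 2884 − 3852 = −968 kJ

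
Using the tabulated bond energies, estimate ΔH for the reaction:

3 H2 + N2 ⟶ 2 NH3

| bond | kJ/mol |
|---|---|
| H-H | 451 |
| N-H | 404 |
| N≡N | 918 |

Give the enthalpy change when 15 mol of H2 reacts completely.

Bonds broken (reactants):
  H-H: 3 × 451 = 1353
  N≡N: 1 × 918 = 918
  Σ(broken) = 2271 kJ
Bonds formed (products):
  N-H: 6 × 404 = 2424
  Σ(formed) = 2424 kJ
ΔH = Σ(broken) − Σ(formed) = 2271 − 2424 = −153 kJ
For 5× the reaction as written: 5 × (−153) = −765 kJ

ΔH = −765 kJ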